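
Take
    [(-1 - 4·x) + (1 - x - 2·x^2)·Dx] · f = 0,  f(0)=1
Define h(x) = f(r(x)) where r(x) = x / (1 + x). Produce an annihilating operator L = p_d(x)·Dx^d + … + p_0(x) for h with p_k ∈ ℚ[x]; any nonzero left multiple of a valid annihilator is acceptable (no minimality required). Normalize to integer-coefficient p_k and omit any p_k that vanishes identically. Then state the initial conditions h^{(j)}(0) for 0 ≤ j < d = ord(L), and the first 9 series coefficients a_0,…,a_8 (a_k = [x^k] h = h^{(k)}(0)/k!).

f: a_k = 1, 1, 3, 5, 11, 21, 43, 85, 171, …
h₀=f(r): pull back L_f along r ⇒ L₀.
L = (1 + 5·x) + (-1 - 2·x + x^2 + 2·x^3)·Dx  (order 1).
h: a_k = 1, 1, 2, 0, 4, -4, 12, -20, 44, …
ICs: h(0) = 1.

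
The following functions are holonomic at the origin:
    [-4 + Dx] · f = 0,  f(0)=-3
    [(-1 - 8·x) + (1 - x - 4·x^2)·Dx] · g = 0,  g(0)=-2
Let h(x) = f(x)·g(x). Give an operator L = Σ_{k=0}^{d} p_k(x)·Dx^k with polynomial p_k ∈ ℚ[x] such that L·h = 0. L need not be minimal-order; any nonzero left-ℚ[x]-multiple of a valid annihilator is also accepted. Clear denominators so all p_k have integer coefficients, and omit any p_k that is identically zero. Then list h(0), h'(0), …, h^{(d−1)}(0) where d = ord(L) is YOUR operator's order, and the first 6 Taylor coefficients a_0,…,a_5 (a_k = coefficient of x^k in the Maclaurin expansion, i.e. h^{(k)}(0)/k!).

L = (5 + 4·x - 16·x^2) + (-1 + x + 4·x^2)·Dx  (order 1).
h: a_k = 6, 30, 102, 286, 758, 9766/5, …
ICs: h(0) = 6.

f: a_k = -3, -12, -24, -32, -32, -128/5, …
g: a_k = -2, -2, -10, -18, -58, -130, …
h₀=f·g: eliminate ⇒ L₀, order ≤ 1·1.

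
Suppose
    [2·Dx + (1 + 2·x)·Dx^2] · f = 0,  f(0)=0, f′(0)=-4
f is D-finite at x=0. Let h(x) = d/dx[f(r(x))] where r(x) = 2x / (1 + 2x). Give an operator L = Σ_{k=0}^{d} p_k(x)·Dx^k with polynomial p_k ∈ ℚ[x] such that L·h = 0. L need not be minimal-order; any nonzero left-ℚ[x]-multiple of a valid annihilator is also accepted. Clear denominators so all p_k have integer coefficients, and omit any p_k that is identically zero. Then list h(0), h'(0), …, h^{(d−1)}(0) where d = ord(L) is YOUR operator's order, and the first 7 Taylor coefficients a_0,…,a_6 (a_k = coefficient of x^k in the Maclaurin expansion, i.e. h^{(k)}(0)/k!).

L = (8 + 24·x) + (1 + 8·x + 12·x^2)·Dx  (order 1).
h: a_k = -8, 64, -416, 2560, -15488, 93184, -559616, …
ICs: h(0) = -8.

f: a_k = 0, -4, 4, -16/3, 8, -64/5, 64/3, …
L₀ from L_f via x↦r, Dx↦r'^{-1}Dx.
Differentiate: ansatz ord ≤ ord L₀ ⇒ L.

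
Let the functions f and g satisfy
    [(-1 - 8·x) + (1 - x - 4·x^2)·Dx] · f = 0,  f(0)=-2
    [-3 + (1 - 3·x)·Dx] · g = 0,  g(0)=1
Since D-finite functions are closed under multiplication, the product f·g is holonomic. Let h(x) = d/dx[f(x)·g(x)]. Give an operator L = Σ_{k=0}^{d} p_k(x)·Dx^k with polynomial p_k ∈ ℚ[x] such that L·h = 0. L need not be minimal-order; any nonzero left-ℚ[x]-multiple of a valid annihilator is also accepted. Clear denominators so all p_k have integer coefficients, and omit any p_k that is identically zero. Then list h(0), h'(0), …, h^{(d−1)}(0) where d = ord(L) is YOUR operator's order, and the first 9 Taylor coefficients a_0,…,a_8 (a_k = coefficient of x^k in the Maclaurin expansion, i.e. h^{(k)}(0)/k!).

L = (17 - 24·x - 141·x^2 - 96·x^3 + 864·x^4) + (-2 + 7·x + 24·x^2 - 95·x^3 - 30·x^4 + 216·x^5)·Dx  (order 1).
h: a_k = -8, -68, -360, -1672, -6920, -27084, -100968, -364816, -1283976, …
ICs: h(0) = -8.

f: a_k = -2, -2, -10, -18, -58, -130, -362, -882, -2330, …
g: a_k = 1, 3, 9, 27, 81, 243, 729, 2187, 6561, …
Sym-product of L_f,L_g gives L₀ (≤ ord 1).
Derive L from L₀ (diff closure).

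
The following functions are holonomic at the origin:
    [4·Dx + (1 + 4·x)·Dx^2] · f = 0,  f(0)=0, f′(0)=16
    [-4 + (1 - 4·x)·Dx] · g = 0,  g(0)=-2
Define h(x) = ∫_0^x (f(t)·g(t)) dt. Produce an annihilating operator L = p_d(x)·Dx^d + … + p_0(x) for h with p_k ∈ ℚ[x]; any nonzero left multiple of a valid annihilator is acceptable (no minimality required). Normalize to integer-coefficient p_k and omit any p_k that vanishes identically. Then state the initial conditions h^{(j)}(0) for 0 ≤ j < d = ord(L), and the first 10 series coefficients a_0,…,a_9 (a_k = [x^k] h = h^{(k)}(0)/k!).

f: a_k = 0, 16, -32, 256/3, -256, 4096/5, -8192/3, 65536/7, -32768, 1048576/9, …
g: a_k = -2, -8, -32, -128, -512, -2048, -8192, -32768, -131072, -524288, …
h₀=f·g: eliminate ⇒ L₀, order ≤ 2·1.
Integrate: L := L₀·Dx.
L = 16·Dx + (4 + 48·x)·Dx^2 + (-1 + 16·x^2)·Dx^3  (order 3).
h: a_k = 0, 0, -16, -64/3, -320/3, -3584/15, -48128/45, -303104/105, -1306624/105, -34930688/945, …
ICs: h(0) = 0, h′(0) = 0, h′′(0) = -32.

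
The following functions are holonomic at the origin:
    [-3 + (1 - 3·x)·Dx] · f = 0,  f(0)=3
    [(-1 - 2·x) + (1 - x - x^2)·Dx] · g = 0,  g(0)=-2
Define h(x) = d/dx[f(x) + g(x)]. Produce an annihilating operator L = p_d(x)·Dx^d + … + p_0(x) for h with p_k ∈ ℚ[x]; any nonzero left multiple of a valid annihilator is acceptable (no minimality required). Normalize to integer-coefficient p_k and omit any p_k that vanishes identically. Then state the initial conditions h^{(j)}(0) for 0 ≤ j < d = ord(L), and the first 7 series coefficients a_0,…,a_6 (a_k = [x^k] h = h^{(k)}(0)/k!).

L = (54 + 72·x + 216·x^2 - 72·x^3 + 54·x^4) + (-18 - 30·x + 90·x^2 + 120·x^3 - 45·x^4 + 54·x^5)·Dx + (1 + 2·x - 25·x^2 + 30·x^3 - 3·x^5 + 9·x^6)·Dx^2  (order 2).
h: a_k = 7, 46, 225, 932, 3565, 12966, 45633, …
ICs: h(0) = 7, h′(0) = 46.

f: a_k = 3, 9, 27, 81, 243, 729, 2187, …
g: a_k = -2, -2, -4, -6, -10, -16, -26, …
L₀ := lclm(L_f,L_g); ord L₀ ≤ 1+1.
Derive L from L₀ (diff closure).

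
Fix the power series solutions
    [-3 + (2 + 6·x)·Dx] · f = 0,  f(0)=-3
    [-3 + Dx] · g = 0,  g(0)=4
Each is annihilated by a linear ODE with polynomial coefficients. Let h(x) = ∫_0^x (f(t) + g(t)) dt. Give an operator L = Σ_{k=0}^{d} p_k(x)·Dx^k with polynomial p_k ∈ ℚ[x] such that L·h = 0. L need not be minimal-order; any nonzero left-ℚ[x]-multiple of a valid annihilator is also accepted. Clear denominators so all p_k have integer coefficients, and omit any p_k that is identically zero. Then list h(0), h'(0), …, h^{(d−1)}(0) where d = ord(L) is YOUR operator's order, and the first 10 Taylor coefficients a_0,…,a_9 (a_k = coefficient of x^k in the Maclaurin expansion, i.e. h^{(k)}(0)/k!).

L = (27 + 54·x)·Dx + (-15 - 72·x - 108·x^2)·Dx^2 + (2 + 18·x + 36·x^2)·Dx^3  (order 3).
h: a_k = 0, 1, 15/4, 57/8, 207/64, 2943/640, -5049/2560, 250371/35840, -7453539/573440, 32920749/1146880, …
ICs: h(0) = 0, h′(0) = 1, h′′(0) = 15/2.

f: a_k = -3, -9/2, 27/8, -81/16, 1215/128, -5103/256, 45927/1024, -216513/2048, 8444007/32768, -42220035/65536, …
g: a_k = 4, 12, 18, 18, 27/2, 81/10, 81/20, 243/140, 729/1120, 243/1120, …
Weyl lclm of L_f,L_g ⇒ L₀ (ord ≤ 2).
h=∫₀ˣh₀: take L = L₀·Dx.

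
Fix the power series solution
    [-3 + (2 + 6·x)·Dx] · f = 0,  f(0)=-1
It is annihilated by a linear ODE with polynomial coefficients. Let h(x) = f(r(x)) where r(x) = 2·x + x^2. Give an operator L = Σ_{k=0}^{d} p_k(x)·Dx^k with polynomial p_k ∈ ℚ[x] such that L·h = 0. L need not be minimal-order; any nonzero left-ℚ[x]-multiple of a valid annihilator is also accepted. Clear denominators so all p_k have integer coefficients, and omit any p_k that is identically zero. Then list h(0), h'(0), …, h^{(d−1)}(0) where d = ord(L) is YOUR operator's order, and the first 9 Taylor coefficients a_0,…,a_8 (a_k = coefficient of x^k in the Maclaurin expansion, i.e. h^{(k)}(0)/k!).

L = (-3 - 3·x) + (1 + 6·x + 3·x^2)·Dx  (order 1).
h: a_k = -1, -3, 3, -9, 63/2, -243/2, 999/2, -4293/2, 76221/8, …
ICs: h(0) = -1.

f: a_k = -1, -3/2, 9/8, -27/16, 405/128, -1701/256, 15309/1024, -72171/2048, 2814669/32768, …
L₀ from L_f via x↦r, Dx↦r'^{-1}Dx.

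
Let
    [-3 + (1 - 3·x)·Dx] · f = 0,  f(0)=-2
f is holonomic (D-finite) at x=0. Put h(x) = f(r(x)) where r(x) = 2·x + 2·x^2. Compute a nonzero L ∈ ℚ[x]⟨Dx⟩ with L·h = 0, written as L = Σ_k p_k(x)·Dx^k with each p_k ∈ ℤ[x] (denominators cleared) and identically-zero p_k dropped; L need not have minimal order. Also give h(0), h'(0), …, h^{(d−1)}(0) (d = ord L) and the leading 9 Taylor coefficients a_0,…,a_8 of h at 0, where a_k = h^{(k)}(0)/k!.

L = (6 + 12·x) + (-1 + 6·x + 6·x^2)·Dx  (order 1).
h: a_k = -2, -12, -84, -576, -3960, -27216, -187056, -1285632, -8836128, …
ICs: h(0) = -2.

f: a_k = -2, -6, -18, -54, -162, -486, -1458, -4374, -13122, …
h₀=f(r): pull back L_f along r ⇒ L₀.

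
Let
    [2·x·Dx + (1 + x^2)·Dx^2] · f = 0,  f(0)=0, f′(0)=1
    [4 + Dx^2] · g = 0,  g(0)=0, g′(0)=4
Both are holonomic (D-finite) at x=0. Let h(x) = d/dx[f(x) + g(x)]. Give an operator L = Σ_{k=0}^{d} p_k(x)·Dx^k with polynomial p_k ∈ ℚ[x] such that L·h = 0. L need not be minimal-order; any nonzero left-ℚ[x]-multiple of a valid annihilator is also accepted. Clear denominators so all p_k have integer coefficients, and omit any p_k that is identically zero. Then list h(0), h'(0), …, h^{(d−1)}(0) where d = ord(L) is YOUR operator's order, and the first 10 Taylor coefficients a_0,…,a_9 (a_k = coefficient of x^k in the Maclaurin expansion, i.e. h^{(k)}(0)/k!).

L = (-32·x + 80·x^3 + 16·x^5) + (4 + 32·x^2 + 36·x^4 + 8·x^6)·Dx + (-8·x + 20·x^3 + 4·x^5)·Dx^2 + (1 + 8·x^2 + 9·x^4 + 2·x^6)·Dx^3  (order 3).
h: a_k = 5, 0, -9, 0, 11/3, 0, -61/45, 0, 323/315, 0, …
ICs: h(0) = 5, h′(0) = 0, h′′(0) = -18.

f: a_k = 0, 1, 0, -1/3, 0, 1/5, 0, -1/7, 0, 1/9, …
g: a_k = 0, 4, 0, -8/3, 0, 8/15, 0, -16/315, 0, 8/2835, …
Sum ⇒ L₀ = lclm(L_f,L_g) in ℚ(x)⟨Dx⟩.
h₀' ⇒ L via d/dx closure of L₀.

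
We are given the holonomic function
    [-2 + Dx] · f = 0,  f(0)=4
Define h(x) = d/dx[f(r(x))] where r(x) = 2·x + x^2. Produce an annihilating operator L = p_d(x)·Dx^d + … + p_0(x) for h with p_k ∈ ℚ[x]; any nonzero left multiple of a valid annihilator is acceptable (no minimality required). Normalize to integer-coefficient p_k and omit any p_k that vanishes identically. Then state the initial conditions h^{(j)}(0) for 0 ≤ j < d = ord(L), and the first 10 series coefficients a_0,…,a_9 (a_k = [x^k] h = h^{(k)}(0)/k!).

f: a_k = 4, 8, 8, 16/3, 8/3, 16/15, 16/45, 32/315, 8/315, 16/2835, …
f∘r: x↦r, Dx↦Dx/r' in L_f ⇒ L₀.
h=h₀': d/dx-closure on L₀ ⇒ L.
L = (5 + 8·x + 4·x^2) + (-1 - x)·Dx  (order 1).
h: a_k = 16, 80, 224, 1376/3, 2272/3, 15968/15, 11840/9, 460352/315, 466976/315, 562784/405, …
ICs: h(0) = 16.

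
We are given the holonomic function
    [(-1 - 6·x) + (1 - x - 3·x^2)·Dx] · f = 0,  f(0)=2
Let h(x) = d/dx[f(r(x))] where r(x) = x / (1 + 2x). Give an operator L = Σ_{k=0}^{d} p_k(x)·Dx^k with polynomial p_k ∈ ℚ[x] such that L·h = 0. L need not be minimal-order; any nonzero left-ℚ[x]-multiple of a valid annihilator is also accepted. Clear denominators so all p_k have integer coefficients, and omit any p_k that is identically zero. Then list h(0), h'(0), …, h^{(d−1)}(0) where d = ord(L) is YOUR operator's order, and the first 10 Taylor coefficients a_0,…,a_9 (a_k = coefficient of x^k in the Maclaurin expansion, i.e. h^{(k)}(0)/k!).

L = (4 + 6·x + 30·x^2 + 32·x^3) + (-1 - 13·x - 45·x^2 - 38·x^3 + 16·x^4)·Dx  (order 1).
h: a_k = 2, 8, -30, 136, -560, 2220, -8554, 32288, -119970, 440260, …
ICs: h(0) = 2.

f: a_k = 2, 2, 8, 14, 38, 80, 194, 434, 1016, 2318, …
f∘r: x↦r, Dx↦Dx/r' in L_f ⇒ L₀.
h₀' ⇒ L via d/dx closure of L₀.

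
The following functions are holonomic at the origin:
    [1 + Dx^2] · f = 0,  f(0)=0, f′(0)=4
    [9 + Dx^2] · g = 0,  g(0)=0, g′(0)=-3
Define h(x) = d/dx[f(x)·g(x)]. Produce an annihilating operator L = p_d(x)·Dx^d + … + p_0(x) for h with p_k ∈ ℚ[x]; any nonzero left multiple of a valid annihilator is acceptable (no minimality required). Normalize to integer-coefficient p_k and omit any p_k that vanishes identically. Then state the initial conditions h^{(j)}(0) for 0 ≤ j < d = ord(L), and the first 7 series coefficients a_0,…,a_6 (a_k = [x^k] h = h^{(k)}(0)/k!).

f: a_k = 0, 4, 0, -2/3, 0, 1/30, 0, …
g: a_k = 0, -3, 0, 9/2, 0, -81/40, 0, …
Product ⇒ symmetric product L₀, ord ≤ 4.
h=h₀': d/dx-closure on L₀ ⇒ L.
L = 64 + 20·Dx^2 + Dx^4  (order 4).
h: a_k = 0, -24, 0, 80, 0, -336/5, 0, …
ICs: h(0) = 0, h′(0) = -24, h′′(0) = 0, h′′′(0) = 480.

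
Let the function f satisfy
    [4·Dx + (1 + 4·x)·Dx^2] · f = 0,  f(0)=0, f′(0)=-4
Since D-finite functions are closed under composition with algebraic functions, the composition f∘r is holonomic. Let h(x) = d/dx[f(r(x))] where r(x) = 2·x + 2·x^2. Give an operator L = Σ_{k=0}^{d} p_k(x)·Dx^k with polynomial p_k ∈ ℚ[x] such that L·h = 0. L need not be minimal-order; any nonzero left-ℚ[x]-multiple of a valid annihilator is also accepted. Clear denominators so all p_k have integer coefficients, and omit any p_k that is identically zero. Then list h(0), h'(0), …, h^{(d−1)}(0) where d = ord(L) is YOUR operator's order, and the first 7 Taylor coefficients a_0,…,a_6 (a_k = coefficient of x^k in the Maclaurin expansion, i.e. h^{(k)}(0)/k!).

f: a_k = 0, -4, 8, -64/3, 64, -1024/5, 2048/3, …
L₀ from L_f via x↦r, Dx↦r'^{-1}Dx.
Differentiate: ansatz ord ≤ ord L₀ ⇒ L.
L = (6 + 16·x + 16·x^2) + (1 + 10·x + 24·x^2 + 16·x^3)·Dx  (order 1).
h: a_k = -8, 48, -320, 2176, -14848, 101376, -692224, …
ICs: h(0) = -8.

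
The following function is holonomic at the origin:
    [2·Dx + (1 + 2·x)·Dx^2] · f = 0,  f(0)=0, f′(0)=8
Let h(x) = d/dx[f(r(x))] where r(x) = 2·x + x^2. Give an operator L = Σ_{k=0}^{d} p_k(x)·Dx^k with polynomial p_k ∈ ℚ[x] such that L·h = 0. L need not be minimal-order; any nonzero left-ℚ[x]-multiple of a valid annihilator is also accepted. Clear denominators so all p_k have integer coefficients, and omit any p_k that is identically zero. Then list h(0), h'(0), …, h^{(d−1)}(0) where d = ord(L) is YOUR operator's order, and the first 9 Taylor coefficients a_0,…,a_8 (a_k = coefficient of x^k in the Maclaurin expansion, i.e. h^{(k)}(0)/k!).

f: a_k = 0, 8, -8, 32/3, -16, 128/5, -128/3, 512/7, -128, …
L₀ from L_f via x↦r, Dx↦r'^{-1}Dx.
h=h₀': d/dx-closure on L₀ ⇒ L.
L = (3 + 4·x + 2·x^2) + (1 + 5·x + 6·x^2 + 2·x^3)·Dx  (order 1).
h: a_k = 16, -48, 160, -544, 1856, -6336, 21632, -73856, 252160, …
ICs: h(0) = 16.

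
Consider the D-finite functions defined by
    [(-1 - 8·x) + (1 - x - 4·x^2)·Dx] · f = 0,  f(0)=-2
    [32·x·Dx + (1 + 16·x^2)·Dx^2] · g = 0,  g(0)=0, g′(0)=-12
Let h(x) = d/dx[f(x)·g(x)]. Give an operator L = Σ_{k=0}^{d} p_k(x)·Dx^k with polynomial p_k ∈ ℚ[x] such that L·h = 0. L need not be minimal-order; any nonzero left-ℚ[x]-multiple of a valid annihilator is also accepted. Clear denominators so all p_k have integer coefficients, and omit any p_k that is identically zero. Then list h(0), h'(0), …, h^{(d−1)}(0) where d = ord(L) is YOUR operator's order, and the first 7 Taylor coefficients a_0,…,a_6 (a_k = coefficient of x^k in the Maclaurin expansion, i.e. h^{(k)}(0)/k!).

f: a_k = -2, -2, -10, -18, -58, -130, -362, …
g: a_k = 0, -12, 0, 64, 0, -3072/5, 0, …
h₀=f·g: eliminate ⇒ L₀, order ≤ 1·2.
h₀' ⇒ L via d/dx closure of L₀.
L = (-16 + 3072·x^2 + 6144·x^3 + 36864·x^4) + (7 + 64·x + 48·x^2 + 256·x^3 + 6144·x^4 + 24576·x^5)·Dx + (-1 - 3·x - 56·x^2 + 16·x^3 - 448·x^4 + 1024·x^5 + 3072·x^6)·Dx^2  (order 2).
h: a_k = 24, 48, -24, 352, 6424, 49104/5, -50872, …
ICs: h(0) = 24, h′(0) = 48.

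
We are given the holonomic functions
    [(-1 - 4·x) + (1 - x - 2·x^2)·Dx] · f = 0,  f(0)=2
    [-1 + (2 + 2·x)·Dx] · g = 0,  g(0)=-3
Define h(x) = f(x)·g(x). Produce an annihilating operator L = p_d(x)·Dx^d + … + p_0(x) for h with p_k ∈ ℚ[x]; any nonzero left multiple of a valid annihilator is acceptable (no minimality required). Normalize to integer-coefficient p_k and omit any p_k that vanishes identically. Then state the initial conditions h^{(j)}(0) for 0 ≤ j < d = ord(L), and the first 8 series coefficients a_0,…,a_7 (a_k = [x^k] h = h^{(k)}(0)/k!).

f: a_k = 2, 2, 6, 10, 22, 42, 86, 170, …
g: a_k = -3, -3/2, 3/8, -3/16, 15/128, -21/256, 63/1024, -99/2048, …
Sym-product of L_f,L_g gives L₀ (≤ ord 1).
L = (3 + 6·x) + (-2 + 2·x + 4·x^2)·Dx  (order 1).
h: a_k = -6, -9, -81/4, -309/8, -5049/64, -20007/128, -160749/512, -641709/1024, …
ICs: h(0) = -6.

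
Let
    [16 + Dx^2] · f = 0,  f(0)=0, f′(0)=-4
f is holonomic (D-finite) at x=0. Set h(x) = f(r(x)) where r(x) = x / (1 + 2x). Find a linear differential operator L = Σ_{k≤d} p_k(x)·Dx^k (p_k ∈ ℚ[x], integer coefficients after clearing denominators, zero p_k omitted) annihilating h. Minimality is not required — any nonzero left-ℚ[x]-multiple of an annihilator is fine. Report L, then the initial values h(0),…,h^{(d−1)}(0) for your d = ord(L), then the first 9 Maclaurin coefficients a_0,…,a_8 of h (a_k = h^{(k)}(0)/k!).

f: a_k = 0, -4, 0, 32/3, 0, -128/15, 0, 1024/315, 0, …
f∘r: x↦r, Dx↦Dx/r' in L_f ⇒ L₀.
L = 16 + (4 + 24·x + 48·x^2 + 32·x^3)·Dx + (1 + 8·x + 24·x^2 + 32·x^3 + 16·x^4)·Dx^2  (order 2).
h: a_k = 0, -4, 8, -16/3, -32, 2752/15, -640, 565504/315, -194048/45, …
ICs: h(0) = 0, h′(0) = -4.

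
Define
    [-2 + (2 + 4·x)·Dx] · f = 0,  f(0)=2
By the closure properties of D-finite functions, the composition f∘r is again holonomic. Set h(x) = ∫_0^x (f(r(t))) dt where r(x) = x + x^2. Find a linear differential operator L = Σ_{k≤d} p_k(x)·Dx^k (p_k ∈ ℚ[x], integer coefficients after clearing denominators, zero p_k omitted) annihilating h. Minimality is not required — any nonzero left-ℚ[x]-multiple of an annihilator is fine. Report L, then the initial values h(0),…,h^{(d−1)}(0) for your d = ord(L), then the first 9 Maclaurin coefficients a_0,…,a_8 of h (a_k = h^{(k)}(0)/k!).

f: a_k = 2, 2, -1, 1, -5/4, 7/4, -21/8, 33/8, -429/64, …
L₀ from L_f via x↦r, Dx↦r'^{-1}Dx.
h=∫₀ˣh₀: take L = L₀·Dx.
L = (-1 - 2·x)·Dx + (1 + 2·x + 2·x^2)·Dx^2  (order 2).
h: a_k = 0, 2, 1, 1/3, -1/4, 3/20, -1/24, -3/56, 7/64, …
ICs: h(0) = 0, h′(0) = 2.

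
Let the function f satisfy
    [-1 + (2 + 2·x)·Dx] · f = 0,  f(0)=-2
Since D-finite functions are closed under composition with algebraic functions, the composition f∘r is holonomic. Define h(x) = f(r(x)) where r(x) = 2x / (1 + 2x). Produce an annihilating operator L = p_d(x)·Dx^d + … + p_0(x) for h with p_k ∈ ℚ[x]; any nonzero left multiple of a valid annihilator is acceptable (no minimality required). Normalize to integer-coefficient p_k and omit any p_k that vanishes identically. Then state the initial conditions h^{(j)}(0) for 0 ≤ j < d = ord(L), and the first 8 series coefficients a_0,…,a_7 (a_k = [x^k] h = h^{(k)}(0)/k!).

f: a_k = -2, -1, 1/4, -1/8, 5/64, -7/128, 21/512, -33/1024, …
Substitute x→r, Dx→(1/r')Dx; clear ⇒ L₀.
L = -1 + (1 + 6·x + 8·x^2)·Dx  (order 1).
h: a_k = -2, -2, 5, -13, 141/4, -399/4, 2353/8, -7205/8, …
ICs: h(0) = -2.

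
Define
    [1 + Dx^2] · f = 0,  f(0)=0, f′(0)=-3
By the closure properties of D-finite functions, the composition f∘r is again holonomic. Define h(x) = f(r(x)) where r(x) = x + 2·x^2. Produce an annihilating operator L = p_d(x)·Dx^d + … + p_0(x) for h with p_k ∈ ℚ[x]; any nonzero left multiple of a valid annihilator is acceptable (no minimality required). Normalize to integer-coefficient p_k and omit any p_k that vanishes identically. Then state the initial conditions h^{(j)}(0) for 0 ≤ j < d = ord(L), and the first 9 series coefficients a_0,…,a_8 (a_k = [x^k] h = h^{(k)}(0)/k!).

L = (1 + 12·x + 48·x^2 + 64·x^3) - 4·Dx + (1 + 4·x)·Dx^2  (order 2).
h: a_k = 0, -3, -6, 1/2, 3, 239/40, 15/4, -1679/1680, -239/120, …
ICs: h(0) = 0, h′(0) = -3.

f: a_k = 0, -3, 0, 1/2, 0, -1/40, 0, 1/1680, 0, …
Substitute x→r, Dx→(1/r')Dx; clear ⇒ L₀.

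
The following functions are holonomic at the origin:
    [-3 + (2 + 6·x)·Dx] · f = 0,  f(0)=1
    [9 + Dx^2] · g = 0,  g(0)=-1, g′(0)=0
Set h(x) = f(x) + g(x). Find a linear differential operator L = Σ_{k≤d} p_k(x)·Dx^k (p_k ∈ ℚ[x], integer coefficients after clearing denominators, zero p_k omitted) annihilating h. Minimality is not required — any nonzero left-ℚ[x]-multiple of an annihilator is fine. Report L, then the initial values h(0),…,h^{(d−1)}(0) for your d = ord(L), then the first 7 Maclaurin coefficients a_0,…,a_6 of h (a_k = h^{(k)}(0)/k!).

f: a_k = 1, 3/2, -9/8, 27/16, -405/128, 1701/256, -15309/1024, …
g: a_k = -1, 0, 9/2, 0, -27/8, 0, 81/80, …
L₀ := lclm(L_f,L_g); ord L₀ ≤ 1+2.
L = (-63 - 216·x - 324·x^2) + (18 + 198·x + 648·x^2 + 648·x^3)·Dx + (-7 - 24·x - 36·x^2)·Dx^2 + (2 + 22·x + 72·x^2 + 72·x^3)·Dx^3  (order 3).
h: a_k = 0, 3/2, 27/8, 27/16, -837/128, 1701/256, -71361/5120, …
ICs: h(0) = 0, h′(0) = 3/2, h′′(0) = 27/4.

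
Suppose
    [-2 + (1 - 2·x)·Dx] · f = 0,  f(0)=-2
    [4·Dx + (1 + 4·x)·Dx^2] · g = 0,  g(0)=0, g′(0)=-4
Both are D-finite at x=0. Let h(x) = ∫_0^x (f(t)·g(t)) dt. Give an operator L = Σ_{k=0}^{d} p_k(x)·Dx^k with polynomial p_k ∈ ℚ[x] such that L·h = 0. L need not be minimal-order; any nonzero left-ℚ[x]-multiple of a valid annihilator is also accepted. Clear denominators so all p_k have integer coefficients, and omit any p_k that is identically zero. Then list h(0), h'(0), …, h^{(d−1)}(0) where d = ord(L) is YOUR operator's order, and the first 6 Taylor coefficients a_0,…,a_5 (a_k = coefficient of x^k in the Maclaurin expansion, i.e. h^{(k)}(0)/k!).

f: a_k = -2, -4, -8, -16, -32, -64, …
g: a_k = 0, -4, 8, -64/3, 64, -1024/5, …
L₀ := L_f ⊗_s L_g (sym. prod.), ord ≤ 2.
Integrate: L := L₀·Dx.
L = 8·Dx + 24·x·Dx^2 + (-1 - 2·x + 8·x^2)·Dx^3  (order 3).
h: a_k = 0, 0, 4, 0, 32/3, -128/15, …
ICs: h(0) = 0, h′(0) = 0, h′′(0) = 8.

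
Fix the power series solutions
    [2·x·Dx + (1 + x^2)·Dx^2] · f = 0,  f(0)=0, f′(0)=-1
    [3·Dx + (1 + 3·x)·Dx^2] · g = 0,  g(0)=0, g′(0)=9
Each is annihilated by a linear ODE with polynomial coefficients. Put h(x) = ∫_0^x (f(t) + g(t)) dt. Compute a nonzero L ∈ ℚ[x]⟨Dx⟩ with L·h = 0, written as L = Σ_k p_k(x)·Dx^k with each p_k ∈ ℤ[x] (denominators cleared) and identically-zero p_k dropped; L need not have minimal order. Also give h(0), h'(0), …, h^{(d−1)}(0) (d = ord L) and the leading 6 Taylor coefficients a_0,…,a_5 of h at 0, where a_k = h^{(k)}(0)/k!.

L = (-6 - 54·x + 18·x^2 + 18·x^3)·Dx^2 + (-20 - 12·x - 48·x^2 + 36·x^3 + 36·x^4)·Dx^3 + (-3 - 7·x + 6·x^2 + 2·x^3 + 9·x^4 + 9·x^5)·Dx^4  (order 4).
h: a_k = 0, 0, 4, -9/2, 41/6, -243/20, …
ICs: h(0) = 0, h′(0) = 0, h′′(0) = 8, h′′′(0) = -27.

f: a_k = 0, -1, 0, 1/3, 0, -1/5, …
g: a_k = 0, 9, -27/2, 27, -243/4, 729/5, …
Weyl lclm of L_f,L_g ⇒ L₀ (ord ≤ 4).
Integrate: L := L₀·Dx.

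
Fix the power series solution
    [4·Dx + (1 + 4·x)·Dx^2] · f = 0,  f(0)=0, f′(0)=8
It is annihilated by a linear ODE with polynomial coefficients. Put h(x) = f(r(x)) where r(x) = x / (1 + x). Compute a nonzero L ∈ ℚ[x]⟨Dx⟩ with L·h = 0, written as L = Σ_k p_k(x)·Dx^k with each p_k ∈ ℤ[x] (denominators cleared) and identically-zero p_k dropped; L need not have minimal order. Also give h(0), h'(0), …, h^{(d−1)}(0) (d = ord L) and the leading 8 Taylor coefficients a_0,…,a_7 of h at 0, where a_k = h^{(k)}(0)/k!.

f: a_k = 0, 8, -16, 128/3, -128, 2048/5, -4096/3, 32768/7, …
Change of var in L_f (x↦r) gives L₀.
L = (6 + 10·x)·Dx + (1 + 6·x + 5·x^2)·Dx^2  (order 2).
h: a_k = 0, 8, -24, 248/3, -312, 6248/5, -5208, 156248/7, …
ICs: h(0) = 0, h′(0) = 8.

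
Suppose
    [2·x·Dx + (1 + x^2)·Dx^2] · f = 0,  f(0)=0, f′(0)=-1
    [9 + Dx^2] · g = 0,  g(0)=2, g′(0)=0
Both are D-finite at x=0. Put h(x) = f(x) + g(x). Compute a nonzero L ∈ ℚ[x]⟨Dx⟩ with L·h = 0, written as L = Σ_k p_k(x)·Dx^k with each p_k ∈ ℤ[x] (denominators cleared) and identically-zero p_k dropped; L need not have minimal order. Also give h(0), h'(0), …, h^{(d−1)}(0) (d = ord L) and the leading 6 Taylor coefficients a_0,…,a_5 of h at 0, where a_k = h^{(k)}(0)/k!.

f: a_k = 0, -1, 0, 1/3, 0, -1/5, …
g: a_k = 2, 0, -9, 0, 27/4, 0, …
Sum ⇒ L₀ = lclm(L_f,L_g) in ℚ(x)⟨Dx⟩.
L = (-54·x + 540·x^3 + 162·x^5)·Dx + (63 + 279·x^2 + 297·x^4 + 81·x^6)·Dx^2 + (-6·x + 60·x^3 + 18·x^5)·Dx^3 + (7 + 31·x^2 + 33·x^4 + 9·x^6)·Dx^4  (order 4).
h: a_k = 2, -1, -9, 1/3, 27/4, -1/5, …
ICs: h(0) = 2, h′(0) = -1, h′′(0) = -18, h′′′(0) = 2.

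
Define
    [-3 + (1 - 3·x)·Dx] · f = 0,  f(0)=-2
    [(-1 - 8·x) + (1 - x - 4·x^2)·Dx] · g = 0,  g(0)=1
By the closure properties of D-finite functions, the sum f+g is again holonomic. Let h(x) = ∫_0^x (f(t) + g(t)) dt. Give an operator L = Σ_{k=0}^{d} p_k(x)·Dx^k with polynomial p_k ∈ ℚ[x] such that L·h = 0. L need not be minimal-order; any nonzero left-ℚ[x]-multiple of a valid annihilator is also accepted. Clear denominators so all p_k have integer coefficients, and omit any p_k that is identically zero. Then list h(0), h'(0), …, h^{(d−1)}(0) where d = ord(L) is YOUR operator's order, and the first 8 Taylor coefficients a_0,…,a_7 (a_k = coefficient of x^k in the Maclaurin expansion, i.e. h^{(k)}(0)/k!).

f: a_k = -2, -6, -18, -54, -162, -486, -1458, -4374, …
g: a_k = 1, 1, 5, 9, 29, 65, 181, 441, …
Sum ⇒ L₀ = lclm(L_f,L_g) in ℚ(x)⟨Dx⟩.
∫: right-multiply L₀ by Dx.
L = (6 - 72·x + 144·x^2 - 144·x^3)·Dx + (4 - 84·x^2 + 252·x^3 - 288·x^4)·Dx^2 + (-1 + 8·x - 21·x^2 + 8·x^3 + 54·x^4 - 72·x^5)·Dx^3  (order 3).
h: a_k = 0, -1, -5/2, -13/3, -45/4, -133/5, -421/6, -1277/7, …
ICs: h(0) = 0, h′(0) = -1, h′′(0) = -5.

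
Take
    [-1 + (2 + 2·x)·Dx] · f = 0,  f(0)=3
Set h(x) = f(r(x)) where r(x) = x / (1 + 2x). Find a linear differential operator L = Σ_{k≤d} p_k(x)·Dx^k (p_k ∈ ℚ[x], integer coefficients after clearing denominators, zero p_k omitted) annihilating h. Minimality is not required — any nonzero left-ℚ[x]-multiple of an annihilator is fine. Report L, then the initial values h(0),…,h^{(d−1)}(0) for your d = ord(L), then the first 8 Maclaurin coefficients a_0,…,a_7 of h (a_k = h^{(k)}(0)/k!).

L = -1 + (2 + 10·x + 12·x^2)·Dx  (order 1).
h: a_k = 3, 3/2, -27/8, 123/16, -2271/128, 10629/256, -100935/1024, 486315/2048, …
ICs: h(0) = 3.

f: a_k = 3, 3/2, -3/8, 3/16, -15/128, 21/256, -63/1024, 99/2048, …
Substitute x→r, Dx→(1/r')Dx; clear ⇒ L₀.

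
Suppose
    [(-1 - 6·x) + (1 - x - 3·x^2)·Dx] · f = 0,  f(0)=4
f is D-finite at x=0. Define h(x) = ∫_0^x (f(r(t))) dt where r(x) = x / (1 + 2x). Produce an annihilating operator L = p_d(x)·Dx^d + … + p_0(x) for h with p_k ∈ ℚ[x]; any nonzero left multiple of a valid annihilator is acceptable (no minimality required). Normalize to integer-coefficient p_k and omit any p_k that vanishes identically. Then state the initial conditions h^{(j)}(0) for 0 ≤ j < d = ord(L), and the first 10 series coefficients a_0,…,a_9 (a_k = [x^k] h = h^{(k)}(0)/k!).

L = (1 + 8·x)·Dx + (-1 - 5·x - 5·x^2 + 2·x^3)·Dx^2  (order 2).
h: a_k = 0, 4, 2, 8/3, -5, 68/5, -112/3, 740/7, -611/2, 8072/9, …
ICs: h(0) = 0, h′(0) = 4.

f: a_k = 4, 4, 16, 28, 76, 160, 388, 868, 2032, 4636, …
f∘r: x↦r, Dx↦Dx/r' in L_f ⇒ L₀.
∫: right-multiply L₀ by Dx.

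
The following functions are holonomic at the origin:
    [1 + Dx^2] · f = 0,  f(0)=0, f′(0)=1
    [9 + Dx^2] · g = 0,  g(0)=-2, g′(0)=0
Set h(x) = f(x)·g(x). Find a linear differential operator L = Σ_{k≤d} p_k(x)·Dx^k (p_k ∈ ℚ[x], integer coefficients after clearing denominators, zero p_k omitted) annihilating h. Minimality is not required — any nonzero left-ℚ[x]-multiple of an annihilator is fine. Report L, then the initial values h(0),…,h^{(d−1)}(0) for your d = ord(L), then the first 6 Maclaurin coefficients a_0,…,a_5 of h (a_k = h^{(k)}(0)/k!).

L = 64 + 20·Dx^2 + Dx^4  (order 4).
h: a_k = 0, -2, 0, 28/3, 0, -124/15, …
ICs: h(0) = 0, h′(0) = -2, h′′(0) = 0, h′′′(0) = 56.

f: a_k = 0, 1, 0, -1/6, 0, 1/120, …
g: a_k = -2, 0, 9, 0, -27/4, 0, …
Product ⇒ symmetric product L₀, ord ≤ 4.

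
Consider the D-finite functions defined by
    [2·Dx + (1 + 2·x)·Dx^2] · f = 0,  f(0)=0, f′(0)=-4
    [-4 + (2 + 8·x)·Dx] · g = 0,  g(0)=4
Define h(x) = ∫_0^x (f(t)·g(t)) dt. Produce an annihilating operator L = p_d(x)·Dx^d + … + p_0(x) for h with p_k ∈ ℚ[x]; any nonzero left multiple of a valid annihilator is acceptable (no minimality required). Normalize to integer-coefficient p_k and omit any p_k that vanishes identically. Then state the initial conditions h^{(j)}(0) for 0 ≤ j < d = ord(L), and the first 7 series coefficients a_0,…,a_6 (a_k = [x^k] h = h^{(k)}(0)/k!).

L = (8 + 8·x)·Dx + (-2 - 8·x)·Dx^2 + (1 + 10·x + 32·x^2 + 32·x^3)·Dx^3  (order 3).
h: a_k = 0, 0, -8, -16/3, 32/3, -64/3, 2096/45, …
ICs: h(0) = 0, h′(0) = 0, h′′(0) = -16.

f: a_k = 0, -4, 4, -16/3, 8, -64/5, 64/3, …
g: a_k = 4, 8, -8, 16, -40, 112, -336, …
h₀=f·g: eliminate ⇒ L₀, order ≤ 2·1.
h=∫h₀ ⇒ L = L₀·Dx.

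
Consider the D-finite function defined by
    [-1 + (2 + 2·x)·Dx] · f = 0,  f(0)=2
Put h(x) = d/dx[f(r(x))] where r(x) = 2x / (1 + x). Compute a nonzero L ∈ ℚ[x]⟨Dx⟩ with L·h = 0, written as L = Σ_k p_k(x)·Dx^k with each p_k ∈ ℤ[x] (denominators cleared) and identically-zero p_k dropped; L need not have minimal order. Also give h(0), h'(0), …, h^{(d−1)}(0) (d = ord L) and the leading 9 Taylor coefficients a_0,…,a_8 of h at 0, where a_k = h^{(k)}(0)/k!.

L = (-3 - 6·x) + (-1 - 4·x - 3·x^2)·Dx  (order 1).
h: a_k = 2, -6, 15, -37, 375/4, -981/4, 5271/8, -14445/8, 321291/64, …
ICs: h(0) = 2.

f: a_k = 2, 1, -1/4, 1/8, -5/64, 7/128, -21/512, 33/1024, -429/16384, …
L₀ from L_f via x↦r, Dx↦r'^{-1}Dx.
h=h₀': d/dx-closure on L₀ ⇒ L.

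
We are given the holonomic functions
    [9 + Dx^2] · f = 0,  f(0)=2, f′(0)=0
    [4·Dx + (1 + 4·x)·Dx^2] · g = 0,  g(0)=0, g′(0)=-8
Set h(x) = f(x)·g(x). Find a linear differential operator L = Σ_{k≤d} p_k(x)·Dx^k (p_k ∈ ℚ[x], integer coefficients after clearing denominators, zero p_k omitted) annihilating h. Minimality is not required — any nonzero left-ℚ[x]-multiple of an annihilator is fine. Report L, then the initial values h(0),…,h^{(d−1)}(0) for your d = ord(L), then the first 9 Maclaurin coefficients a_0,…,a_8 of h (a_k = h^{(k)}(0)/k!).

f: a_k = 2, 0, -9, 0, 27/4, 0, -81/40, 0, 729/2240, …
g: a_k = 0, -8, 16, -128/3, 128, -2048/5, 4096/3, -32768/7, 16384, …
L₀ := L_f ⊗_s L_g (sym. prod.), ord ≤ 4.
L = (-2043 - 1296·x + 44064·x^2 + 186624·x^3 + 186624·x^4) + (72 + 5472·x + 31104·x^2 + 41472·x^3)·Dx + (-182 + 864·x + 12096·x^2 + 41472·x^3 + 41472·x^4)·Dx^2 + (8 + 608·x + 3456·x^2 + 4608·x^3)·Dx^3 + (5 + 112·x + 800·x^2 + 2304·x^3 + 2304·x^4)·Dx^4  (order 4).
h: a_k = 0, -16, 32, -40/3, 112, -2446/5, 5060/3, -208169/35, 106558/5, …
ICs: h(0) = 0, h′(0) = -16, h′′(0) = 64, h′′′(0) = -80.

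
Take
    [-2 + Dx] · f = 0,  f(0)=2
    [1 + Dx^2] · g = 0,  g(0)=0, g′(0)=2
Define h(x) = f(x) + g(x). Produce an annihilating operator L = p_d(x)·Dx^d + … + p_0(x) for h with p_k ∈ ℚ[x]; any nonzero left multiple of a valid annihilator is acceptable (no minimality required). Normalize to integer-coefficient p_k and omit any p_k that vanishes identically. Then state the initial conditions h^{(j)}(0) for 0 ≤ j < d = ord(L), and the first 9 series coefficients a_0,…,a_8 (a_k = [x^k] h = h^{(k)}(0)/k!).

L = -2 + Dx - 2·Dx^2 + Dx^3  (order 3).
h: a_k = 2, 6, 4, 7/3, 4/3, 11/20, 8/45, 127/2520, 4/315, …
ICs: h(0) = 2, h′(0) = 6, h′′(0) = 8.

f: a_k = 2, 4, 4, 8/3, 4/3, 8/15, 8/45, 16/315, 4/315, …
g: a_k = 0, 2, 0, -1/3, 0, 1/60, 0, -1/2520, 0, …
h₀=f+g: left-lcm gives L₀, ord ≤ 3.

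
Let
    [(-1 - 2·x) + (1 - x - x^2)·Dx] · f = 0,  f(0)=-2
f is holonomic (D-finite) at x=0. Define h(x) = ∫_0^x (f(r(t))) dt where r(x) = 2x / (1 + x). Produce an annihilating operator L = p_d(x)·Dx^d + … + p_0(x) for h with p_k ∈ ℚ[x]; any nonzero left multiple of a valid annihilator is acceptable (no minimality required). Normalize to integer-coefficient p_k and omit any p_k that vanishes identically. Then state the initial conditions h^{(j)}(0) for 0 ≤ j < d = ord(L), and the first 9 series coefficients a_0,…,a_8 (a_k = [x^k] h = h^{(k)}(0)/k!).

L = (2 + 10·x)·Dx + (-1 - x + 5·x^2 + 5·x^3)·Dx^2  (order 2).
h: a_k = 0, -2, -2, -4, -5, -12, -50/3, -300/7, -125/2, …
ICs: h(0) = 0, h′(0) = -2.

f: a_k = -2, -2, -4, -6, -10, -16, -26, -42, -68, …
h₀=f(r): pull back L_f along r ⇒ L₀.
h=∫₀ˣh₀: take L = L₀·Dx.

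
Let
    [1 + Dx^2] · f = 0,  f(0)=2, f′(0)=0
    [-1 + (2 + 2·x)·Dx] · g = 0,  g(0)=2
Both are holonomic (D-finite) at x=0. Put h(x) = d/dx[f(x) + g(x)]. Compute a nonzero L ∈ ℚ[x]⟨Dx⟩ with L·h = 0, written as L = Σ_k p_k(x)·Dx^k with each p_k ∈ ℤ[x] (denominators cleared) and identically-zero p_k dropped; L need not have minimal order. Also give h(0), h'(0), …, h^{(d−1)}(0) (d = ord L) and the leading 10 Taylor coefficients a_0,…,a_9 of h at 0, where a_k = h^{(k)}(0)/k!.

L = (-19 - 8·x - 4·x^2) + (-14 - 30·x - 24·x^2 - 8·x^3)·Dx + (-19 - 8·x - 4·x^2)·Dx^2 + (-14 - 30·x - 24·x^2 - 8·x^3)·Dx^3  (order 3).
h: a_k = 1, -5/2, 3/8, 1/48, 35/128, -1009/3840, 231/1024, -134879/645120, 6435/32768, -34460449/185794560, …
ICs: h(0) = 1, h′(0) = -5/2, h′′(0) = 3/4.

f: a_k = 2, 0, -1, 0, 1/12, 0, -1/360, 0, 1/20160, 0, …
g: a_k = 2, 1, -1/4, 1/8, -5/64, 7/128, -21/512, 33/1024, -429/16384, 715/32768, …
Weyl lclm of L_f,L_g ⇒ L₀ (ord ≤ 3).
Differentiate: ansatz ord ≤ ord L₀ ⇒ L.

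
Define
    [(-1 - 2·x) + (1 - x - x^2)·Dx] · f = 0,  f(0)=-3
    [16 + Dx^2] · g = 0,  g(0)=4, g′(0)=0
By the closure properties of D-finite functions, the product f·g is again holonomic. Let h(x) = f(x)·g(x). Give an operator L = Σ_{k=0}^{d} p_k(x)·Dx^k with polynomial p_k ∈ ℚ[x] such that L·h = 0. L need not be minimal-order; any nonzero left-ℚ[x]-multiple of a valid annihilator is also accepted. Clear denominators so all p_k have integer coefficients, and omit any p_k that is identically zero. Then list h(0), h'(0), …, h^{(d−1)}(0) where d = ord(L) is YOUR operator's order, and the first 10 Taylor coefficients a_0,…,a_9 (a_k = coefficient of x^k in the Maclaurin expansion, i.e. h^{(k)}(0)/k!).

L = (-14 + 16·x + 16·x^2) + (2 + 4·x)·Dx + (-1 + x + x^2)·Dx^2  (order 2).
h: a_k = -12, -12, 72, 60, 4, 64, 2044/15, 3004/15, 11096/35, 54316/105, …
ICs: h(0) = -12, h′(0) = -12.

f: a_k = -3, -3, -6, -9, -15, -24, -39, -63, -102, -165, …
g: a_k = 4, 0, -32, 0, 128/3, 0, -1024/45, 0, 2048/315, 0, …
L₀ := L_f ⊗_s L_g (sym. prod.), ord ≤ 2.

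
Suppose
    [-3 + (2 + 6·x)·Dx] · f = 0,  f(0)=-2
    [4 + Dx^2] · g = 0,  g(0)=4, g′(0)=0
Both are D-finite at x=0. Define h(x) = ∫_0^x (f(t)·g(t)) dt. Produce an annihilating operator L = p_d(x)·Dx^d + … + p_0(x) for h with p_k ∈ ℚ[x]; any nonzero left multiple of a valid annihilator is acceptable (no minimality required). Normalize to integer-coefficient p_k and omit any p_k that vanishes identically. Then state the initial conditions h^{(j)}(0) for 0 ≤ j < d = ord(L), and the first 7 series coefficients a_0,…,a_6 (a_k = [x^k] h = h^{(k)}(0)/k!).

L = (43 + 96·x + 144·x^2)·Dx + (-12 - 36·x)·Dx^2 + (4 + 24·x + 36·x^2)·Dx^3  (order 3).
h: a_k = 0, -8, -6, 25/3, 21/8, 19/48, -1093/192, …
ICs: h(0) = 0, h′(0) = -8, h′′(0) = -12.

f: a_k = -2, -3, 9/4, -27/8, 405/64, -1701/128, 15309/512, …
g: a_k = 4, 0, -8, 0, 8/3, 0, -16/45, …
Product ⇒ symmetric product L₀, ord ≤ 2.
Integrate: L := L₀·Dx.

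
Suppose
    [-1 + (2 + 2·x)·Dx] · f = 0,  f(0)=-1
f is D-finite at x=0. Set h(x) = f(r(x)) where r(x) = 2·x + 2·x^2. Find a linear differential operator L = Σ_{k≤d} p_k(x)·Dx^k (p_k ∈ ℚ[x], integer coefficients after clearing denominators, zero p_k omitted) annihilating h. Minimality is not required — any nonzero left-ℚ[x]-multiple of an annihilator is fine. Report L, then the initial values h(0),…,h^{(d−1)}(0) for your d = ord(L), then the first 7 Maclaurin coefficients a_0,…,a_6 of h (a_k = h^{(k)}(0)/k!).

f: a_k = -1, -1/2, 1/8, -1/16, 5/128, -7/256, 21/1024, …
Substitute x→r, Dx→(1/r')Dx; clear ⇒ L₀.
L = (-1 - 2·x) + (1 + 2·x + 2·x^2)·Dx  (order 1).
h: a_k = -1, -1, -1/2, 1/2, -3/8, 1/8, 3/16, …
ICs: h(0) = -1.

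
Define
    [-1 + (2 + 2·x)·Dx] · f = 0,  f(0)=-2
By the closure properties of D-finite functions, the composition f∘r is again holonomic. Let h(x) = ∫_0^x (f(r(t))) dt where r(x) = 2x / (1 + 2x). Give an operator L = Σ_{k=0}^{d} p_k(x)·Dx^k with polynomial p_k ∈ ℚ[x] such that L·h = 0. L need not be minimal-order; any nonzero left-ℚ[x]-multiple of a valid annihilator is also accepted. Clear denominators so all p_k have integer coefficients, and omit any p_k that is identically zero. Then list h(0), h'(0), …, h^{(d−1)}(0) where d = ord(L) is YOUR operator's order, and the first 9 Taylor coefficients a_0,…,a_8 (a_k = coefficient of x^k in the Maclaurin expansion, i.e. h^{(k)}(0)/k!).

L = -Dx + (1 + 6·x + 8·x^2)·Dx^2  (order 2).
h: a_k = 0, -2, -1, 5/3, -13/4, 141/20, -133/8, 2353/56, -7205/64, …
ICs: h(0) = 0, h′(0) = -2.

f: a_k = -2, -1, 1/4, -1/8, 5/64, -7/128, 21/512, -33/1024, 429/16384, …
f∘r: x↦r, Dx↦Dx/r' in L_f ⇒ L₀.
∫: right-multiply L₀ by Dx.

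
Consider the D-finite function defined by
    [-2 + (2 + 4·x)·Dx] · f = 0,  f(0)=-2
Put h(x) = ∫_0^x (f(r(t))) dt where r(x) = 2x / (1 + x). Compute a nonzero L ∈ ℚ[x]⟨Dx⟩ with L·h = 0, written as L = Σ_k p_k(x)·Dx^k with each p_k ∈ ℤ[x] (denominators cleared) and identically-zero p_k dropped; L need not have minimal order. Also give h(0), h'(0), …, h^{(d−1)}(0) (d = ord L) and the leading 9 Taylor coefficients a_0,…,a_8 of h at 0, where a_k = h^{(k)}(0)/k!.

f: a_k = -2, -2, 1, -1, 5/4, -7/4, 21/8, -33/8, 429/64, …
Substitute x→r, Dx→(1/r')Dx; clear ⇒ L₀.
∫: right-multiply L₀ by Dx.
L = -2·Dx + (1 + 6·x + 5·x^2)·Dx^2  (order 2).
h: a_k = 0, -2, -2, 8/3, -5, 12, -34, 752/7, -731/2, …
ICs: h(0) = 0, h′(0) = -2.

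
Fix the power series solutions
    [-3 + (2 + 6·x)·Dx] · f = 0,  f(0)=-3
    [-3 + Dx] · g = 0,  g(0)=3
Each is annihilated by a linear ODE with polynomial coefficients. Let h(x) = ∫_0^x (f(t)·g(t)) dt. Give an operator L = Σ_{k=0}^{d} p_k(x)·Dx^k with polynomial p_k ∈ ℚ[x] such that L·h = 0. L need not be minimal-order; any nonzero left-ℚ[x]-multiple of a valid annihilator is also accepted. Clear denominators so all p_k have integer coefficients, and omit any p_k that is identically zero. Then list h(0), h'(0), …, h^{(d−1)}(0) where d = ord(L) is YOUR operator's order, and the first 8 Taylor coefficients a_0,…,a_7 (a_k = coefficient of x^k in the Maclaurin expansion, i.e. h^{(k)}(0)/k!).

f: a_k = -3, -9/2, 27/8, -81/16, 1215/128, -5103/256, 45927/1024, -216513/2048, …
g: a_k = 3, 9, 27/2, 27/2, 81/8, 243/40, 243/80, 729/560, …
h₀=f·g: eliminate ⇒ L₀, order ≤ 1·1.
h=∫₀ˣh₀: take L = L₀·Dx.
L = (-9 - 18·x)·Dx + (2 + 6·x)·Dx^2  (order 2).
h: a_k = 0, -9, -81/4, -189/8, -1377/64, -8019/640, -26001/2560, 64881/35840, …
ICs: h(0) = 0, h′(0) = -9.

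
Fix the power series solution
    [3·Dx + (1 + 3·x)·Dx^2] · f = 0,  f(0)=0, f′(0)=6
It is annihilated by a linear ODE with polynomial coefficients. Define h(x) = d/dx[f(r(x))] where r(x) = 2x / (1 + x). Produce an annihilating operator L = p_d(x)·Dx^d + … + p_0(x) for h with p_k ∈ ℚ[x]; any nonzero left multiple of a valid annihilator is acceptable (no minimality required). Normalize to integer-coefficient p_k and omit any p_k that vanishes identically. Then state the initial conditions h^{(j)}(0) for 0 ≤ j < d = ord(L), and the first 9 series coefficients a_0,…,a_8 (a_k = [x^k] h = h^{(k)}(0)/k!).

f: a_k = 0, 6, -9, 18, -81/2, 486/5, -243, 4374/7, -6561/4, …
f∘r: x↦r, Dx↦Dx/r' in L_f ⇒ L₀.
h=h₀': d/dx-closure on L₀ ⇒ L.
L = (8 + 14·x) + (1 + 8·x + 7·x^2)·Dx  (order 1).
h: a_k = 12, -96, 684, -4800, 33612, -235296, 1647084, -11529600, 80707212, …
ICs: h(0) = 12.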